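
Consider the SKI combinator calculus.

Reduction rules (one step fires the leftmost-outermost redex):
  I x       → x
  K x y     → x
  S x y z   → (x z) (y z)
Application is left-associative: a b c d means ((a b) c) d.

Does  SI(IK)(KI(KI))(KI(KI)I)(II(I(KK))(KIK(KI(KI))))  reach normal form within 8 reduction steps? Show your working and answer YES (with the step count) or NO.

Answer: NO — after 8 steps the term is II(I(KK))(KIK(KI(KI))), not yet normal

Reduction:
  start: SI(IK)(KI(KI))(KI(KI)I)(II(I(KK))(KIK(KI(KI))))
  →1  I(KI(KI))(IK(KI(KI)))(KI(KI)I)(II(I(KK))(KIK(KI(KI))))
  →2  KI(KI)(IK(KI(KI)))(KI(KI)I)(II(I(KK))(KIK(KI(KI))))
  →3  I(IK(KI(KI)))(KI(KI)I)(II(I(KK))(KIK(KI(KI))))
  →4  IK(KI(KI))(KI(KI)I)(II(I(KK))(KIK(KI(KI))))
  →5  K(KI(KI))(KI(KI)I)(II(I(KK))(KIK(KI(KI))))
  →6  KI(KI)(II(I(KK))(KIK(KI(KI))))
  →7  I(II(I(KK))(KIK(KI(KI))))
  →8  II(I(KK))(KIK(KI(KI)))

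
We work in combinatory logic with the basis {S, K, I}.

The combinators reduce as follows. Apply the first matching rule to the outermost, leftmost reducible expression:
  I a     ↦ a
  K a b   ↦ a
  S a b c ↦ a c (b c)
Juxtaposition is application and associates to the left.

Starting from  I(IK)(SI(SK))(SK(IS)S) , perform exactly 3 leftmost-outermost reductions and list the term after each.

Answer: after 3 steps: SI(SK)

Derivation:
  start: I(IK)(SI(SK))(SK(IS)S)
  step 1: IK(SI(SK))(SK(IS)S)
  step 2: K(SI(SK))(SK(IS)S)
  step 3: SI(SK)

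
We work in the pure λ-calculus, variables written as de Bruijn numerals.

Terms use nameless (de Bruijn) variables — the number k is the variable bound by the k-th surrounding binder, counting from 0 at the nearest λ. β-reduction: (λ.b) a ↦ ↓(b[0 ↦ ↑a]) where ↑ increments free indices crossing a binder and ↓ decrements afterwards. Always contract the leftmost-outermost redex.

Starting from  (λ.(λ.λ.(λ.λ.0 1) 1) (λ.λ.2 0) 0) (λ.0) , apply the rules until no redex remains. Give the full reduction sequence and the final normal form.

Answer: normal form = λ.0 (λ.λ.0)  (in 5 steps)

Reduction:
  start: (λ.(λ.λ.(λ.λ.0 1) 1) (λ.λ.2 0) 0) (λ.0)
  →1  (λ.λ.(λ.λ.0 1) 1) (λ.λ.(λ.0) 0) (λ.0)
  →2  (λ.(λ.λ.0 1) (λ.λ.(λ.0) 0)) (λ.0)
  →3  (λ.λ.0 1) (λ.λ.(λ.0) 0)
  →4  λ.0 (λ.λ.(λ.0) 0)
  →5  λ.0 (λ.λ.0)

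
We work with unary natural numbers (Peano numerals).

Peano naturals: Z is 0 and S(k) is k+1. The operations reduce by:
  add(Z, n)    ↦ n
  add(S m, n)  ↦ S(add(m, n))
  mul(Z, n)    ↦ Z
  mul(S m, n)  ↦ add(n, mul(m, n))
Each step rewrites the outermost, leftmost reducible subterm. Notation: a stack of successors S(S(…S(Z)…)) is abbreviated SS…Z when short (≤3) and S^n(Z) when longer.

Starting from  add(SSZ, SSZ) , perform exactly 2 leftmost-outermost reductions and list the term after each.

Answer: after 2 steps: S(S(add(Z, SSZ)))

Derivation:
  start: add(SSZ, SSZ)
  step 1: S(add(SZ, SSZ))
  step 2: S(S(add(Z, SSZ)))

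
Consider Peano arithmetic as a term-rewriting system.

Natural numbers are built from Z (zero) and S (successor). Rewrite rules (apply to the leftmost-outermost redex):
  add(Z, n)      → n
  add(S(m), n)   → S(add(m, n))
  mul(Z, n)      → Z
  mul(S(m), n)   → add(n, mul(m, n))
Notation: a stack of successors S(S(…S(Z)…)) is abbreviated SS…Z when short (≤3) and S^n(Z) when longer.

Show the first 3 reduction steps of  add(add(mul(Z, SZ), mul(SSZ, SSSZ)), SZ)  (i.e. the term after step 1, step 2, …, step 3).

Answer: after 3 steps: add(add(SSSZ, mul(SZ, SSSZ)), SZ)

Derivation:
  start: add(add(mul(Z, SZ), mul(SSZ, SSSZ)), SZ)
  →1  add(add(Z, mul(SSZ, SSSZ)), SZ)
  →2  add(mul(SSZ, SSSZ), SZ)
  →3  add(add(SSSZ, mul(SZ, SSSZ)), SZ)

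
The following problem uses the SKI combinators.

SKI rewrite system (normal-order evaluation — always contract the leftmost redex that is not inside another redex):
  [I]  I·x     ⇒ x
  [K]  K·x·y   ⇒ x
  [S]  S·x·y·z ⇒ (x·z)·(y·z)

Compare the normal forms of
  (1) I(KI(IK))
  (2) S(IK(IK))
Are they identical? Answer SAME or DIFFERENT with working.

Answer: DIFFERENT — A ⇓ I, B ⇓ S(KK)

Reduction:
Term A:
  start: I(KI(IK))
  →1  KI(IK)
  →2  I

Term B:
  start: S(IK(IK))
  →1  S(K(IK))
  →2  S(KK)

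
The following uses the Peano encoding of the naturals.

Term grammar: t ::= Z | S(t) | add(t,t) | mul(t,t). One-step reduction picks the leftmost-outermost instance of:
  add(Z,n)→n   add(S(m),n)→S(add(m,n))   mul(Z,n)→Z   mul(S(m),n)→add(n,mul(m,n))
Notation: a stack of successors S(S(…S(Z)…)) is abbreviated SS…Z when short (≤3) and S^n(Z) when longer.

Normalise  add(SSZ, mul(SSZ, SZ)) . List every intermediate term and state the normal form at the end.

Answer: normal form = S^4(Z)  (in 10 steps)

Reduction:
  start: add(SSZ, mul(SSZ, SZ))
  [1] S(add(SZ, mul(SSZ, SZ)))
  [2] S(S(add(Z, mul(SSZ, SZ))))
  [3] S(S(mul(SSZ, SZ)))
  [4] S(S(add(SZ, mul(SZ, SZ))))
  [5] S(S(S(add(Z, mul(SZ, SZ)))))
  [6] S(S(S(mul(SZ, SZ))))
  [7] S(S(S(add(SZ, mul(Z, SZ)))))
  [8] S(S(S(S(add(Z, mul(Z, SZ))))))
  [9] S(S(S(S(mul(Z, SZ)))))
  [10] S^4(Z)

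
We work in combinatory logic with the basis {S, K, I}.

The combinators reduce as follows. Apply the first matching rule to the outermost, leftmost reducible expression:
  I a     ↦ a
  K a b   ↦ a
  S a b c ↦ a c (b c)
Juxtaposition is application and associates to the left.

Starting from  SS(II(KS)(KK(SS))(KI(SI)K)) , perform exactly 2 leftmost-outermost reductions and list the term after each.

  start: SS(II(KS)(KK(SS))(KI(SI)K))
  →1  SS(I(KS)(KK(SS))(KI(SI)K))
  →2  SS(KS(KK(SS))(KI(SI)K))

Answer: after 2 steps: SS(KS(KK(SS))(KI(SI)K))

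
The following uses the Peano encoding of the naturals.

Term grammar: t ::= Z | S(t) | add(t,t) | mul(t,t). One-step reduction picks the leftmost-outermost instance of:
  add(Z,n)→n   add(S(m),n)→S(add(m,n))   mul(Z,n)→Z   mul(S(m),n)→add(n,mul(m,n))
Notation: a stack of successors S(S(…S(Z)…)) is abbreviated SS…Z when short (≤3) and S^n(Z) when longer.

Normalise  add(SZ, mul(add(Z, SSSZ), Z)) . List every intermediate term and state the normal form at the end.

Answer: normal form = SZ  (in 10 steps)

Derivation:
  start: add(SZ, mul(add(Z, SSSZ), Z))
  step 1: S(add(Z, mul(add(Z, SSSZ), Z)))
  step 2: S(mul(add(Z, SSSZ), Z))
  step 3: S(mul(SSSZ, Z))
  step 4: S(add(Z, mul(SSZ, Z)))
  step 5: S(mul(SSZ, Z))
  step 6: S(add(Z, mul(SZ, Z)))
  step 7: S(mul(SZ, Z))
  step 8: S(add(Z, mul(Z, Z)))
  step 9: S(mul(Z, Z))
  step 10: SZ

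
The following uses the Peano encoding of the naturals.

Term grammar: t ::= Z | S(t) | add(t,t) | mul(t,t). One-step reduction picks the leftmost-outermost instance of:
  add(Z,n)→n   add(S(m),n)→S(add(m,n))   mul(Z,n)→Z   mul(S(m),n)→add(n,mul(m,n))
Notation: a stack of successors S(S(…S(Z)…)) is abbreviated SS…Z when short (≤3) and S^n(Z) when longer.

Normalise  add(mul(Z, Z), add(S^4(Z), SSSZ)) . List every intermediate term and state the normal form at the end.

  start: add(mul(Z, Z), add(S^4(Z), SSSZ))
  →1  add(Z, add(S^4(Z), SSSZ))
  →2  add(S^4(Z), SSSZ)
  →3  S(add(SSSZ, SSSZ))
  →4  S(S(add(SSZ, SSSZ)))
  →5  S(S(S(add(SZ, SSSZ))))
  →6  S(S(S(S(add(Z, SSSZ)))))
  →7  S^7(Z)

Answer: normal form = S^7(Z)  (in 7 steps)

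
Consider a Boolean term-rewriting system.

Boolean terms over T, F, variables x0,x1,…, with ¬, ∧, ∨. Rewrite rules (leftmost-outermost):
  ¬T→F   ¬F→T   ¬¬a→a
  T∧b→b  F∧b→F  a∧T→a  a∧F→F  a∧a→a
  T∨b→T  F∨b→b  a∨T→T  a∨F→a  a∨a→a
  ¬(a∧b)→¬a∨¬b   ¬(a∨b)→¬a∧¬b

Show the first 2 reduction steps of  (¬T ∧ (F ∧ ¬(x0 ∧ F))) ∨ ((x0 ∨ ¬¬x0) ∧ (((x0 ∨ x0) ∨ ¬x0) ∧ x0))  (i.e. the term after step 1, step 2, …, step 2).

  start: (¬T ∧ (F ∧ ¬(x0 ∧ F))) ∨ ((x0 ∨ ¬¬x0) ∧ (((x0 ∨ x0) ∨ ¬x0) ∧ x0))
  [1] (F ∧ (F ∧ ¬(x0 ∧ F))) ∨ ((x0 ∨ ¬¬x0) ∧ (((x0 ∨ x0) ∨ ¬x0) ∧ x0))
  [2] F ∨ ((x0 ∨ ¬¬x0) ∧ (((x0 ∨ x0) ∨ ¬x0) ∧ x0))

Answer: after 2 steps: F ∨ ((x0 ∨ ¬¬x0) ∧ (((x0 ∨ x0) ∨ ¬x0) ∧ x0))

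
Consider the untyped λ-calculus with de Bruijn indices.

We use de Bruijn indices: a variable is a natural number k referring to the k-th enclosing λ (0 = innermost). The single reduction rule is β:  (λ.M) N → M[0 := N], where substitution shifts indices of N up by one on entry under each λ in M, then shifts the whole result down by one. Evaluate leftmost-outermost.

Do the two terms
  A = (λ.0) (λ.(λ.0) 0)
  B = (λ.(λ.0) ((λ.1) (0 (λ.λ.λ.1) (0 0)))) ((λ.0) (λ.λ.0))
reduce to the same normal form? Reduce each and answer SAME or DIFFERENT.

Answer: DIFFERENT — A ⇓ λ.0, B ⇓ λ.λ.0

Working:
Term A:
  start: (λ.0) (λ.(λ.0) 0)
  [1] λ.(λ.0) 0
  [2] λ.0

Term B:
  start: (λ.(λ.0) ((λ.1) (0 (λ.λ.λ.1) (0 0)))) ((λ.0) (λ.λ.0))
  [1] (λ.0) ((λ.(λ.0) (λ.λ.0)) ((λ.0) (λ.λ.0) (λ.λ.λ.1) ((λ.0) (λ.λ.0) ((λ.0) (λ.λ.0)))))
  [2] (λ.(λ.0) (λ.λ.0)) ((λ.0) (λ.λ.0) (λ.λ.λ.1) ((λ.0) (λ.λ.0) ((λ.0) (λ.λ.0))))
  [3] (λ.0) (λ.λ.0)
  [4] λ.λ.0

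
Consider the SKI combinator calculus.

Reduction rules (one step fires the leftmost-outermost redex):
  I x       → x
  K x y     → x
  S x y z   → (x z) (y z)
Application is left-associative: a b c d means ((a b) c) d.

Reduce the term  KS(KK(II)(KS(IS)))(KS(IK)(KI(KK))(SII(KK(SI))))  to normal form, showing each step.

  start: KS(KK(II)(KS(IS)))(KS(IK)(KI(KK))(SII(KK(SI))))
  →1  S(KS(IK)(KI(KK))(SII(KK(SI))))
  →2  S(S(KI(KK))(SII(KK(SI))))
  →3  S(SI(SII(KK(SI))))
  →4  S(SI(I(KK(SI))(I(KK(SI)))))
  →5  S(SI(KK(SI)(I(KK(SI)))))
  →6  S(SI(K(I(KK(SI)))))
  →7  S(SI(K(KK(SI))))
  →8  S(SI(KK))

Answer: normal form = S(SI(KK))  (in 8 steps)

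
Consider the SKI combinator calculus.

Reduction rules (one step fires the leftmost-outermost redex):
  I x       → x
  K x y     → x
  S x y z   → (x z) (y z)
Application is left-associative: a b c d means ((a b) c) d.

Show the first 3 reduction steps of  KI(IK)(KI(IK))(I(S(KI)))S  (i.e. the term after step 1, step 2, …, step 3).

  start: KI(IK)(KI(IK))(I(S(KI)))S
  step 1: I(KI(IK))(I(S(KI)))S
  step 2: KI(IK)(I(S(KI)))S
  step 3: I(I(S(KI)))S

Answer: after 3 steps: I(I(S(KI)))S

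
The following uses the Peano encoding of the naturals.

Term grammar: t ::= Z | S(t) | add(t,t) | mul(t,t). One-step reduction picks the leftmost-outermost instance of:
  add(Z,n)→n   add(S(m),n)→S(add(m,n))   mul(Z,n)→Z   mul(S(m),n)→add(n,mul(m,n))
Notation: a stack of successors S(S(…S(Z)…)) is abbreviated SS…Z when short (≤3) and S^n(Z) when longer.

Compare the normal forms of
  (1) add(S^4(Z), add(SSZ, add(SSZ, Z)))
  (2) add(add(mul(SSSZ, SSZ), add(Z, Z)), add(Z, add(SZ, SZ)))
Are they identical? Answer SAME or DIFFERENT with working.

Term A:
  start: add(S^4(Z), add(SSZ, add(SSZ, Z)))
  →1  S(add(SSSZ, add(SSZ, add(SSZ, Z))))
  →2  S(S(add(SSZ, add(SSZ, add(SSZ, Z)))))
  →3  S(S(S(add(SZ, add(SSZ, add(SSZ, Z))))))
  →4  S(S(S(S(add(Z, add(SSZ, add(SSZ, Z)))))))
  →5  S(S(S(S(add(SSZ, add(SSZ, Z))))))
  →6  S(S(S(S(S(add(SZ, add(SSZ, Z)))))))
  →7  S(S(S(S(S(S(add(Z, add(SSZ, Z))))))))
  →8  S(S(S(S(S(S(add(SSZ, Z)))))))
  →9  S(S(S(S(S(S(S(add(SZ, Z))))))))
  →10  S(S(S(S(S(S(S(S(add(Z, Z)))))))))
  →11  S^8(Z)

Term B:
  start: add(add(mul(SSSZ, SSZ), add(Z, Z)), add(Z, add(SZ, SZ)))
  →1  add(add(add(SSZ, mul(SSZ, SSZ)), add(Z, Z)), add(Z, add(SZ, SZ)))
  →2  add(add(S(add(SZ, mul(SSZ, SSZ))), add(Z, Z)), add(Z, add(SZ, SZ)))
  →3  add(S(add(add(SZ, mul(SSZ, SSZ)), add(Z, Z))), add(Z, add(SZ, SZ)))
  →4  S(add(add(add(SZ, mul(SSZ, SSZ)), add(Z, Z)), add(Z, add(SZ, SZ))))
  →5  S(add(add(S(add(Z, mul(SSZ, SSZ))), add(Z, Z)), add(Z, add(SZ, SZ))))
  →6  S(add(S(add(add(Z, mul(SSZ, SSZ)), add(Z, Z))), add(Z, add(SZ, SZ))))
  →7  S(S(add(add(add(Z, mul(SSZ, SSZ)), add(Z, Z)), add(Z, add(SZ, SZ)))))
  →8  S(S(add(add(mul(SSZ, SSZ), add(Z, Z)), add(Z, add(SZ, SZ)))))
  →9  S(S(add(add(add(SSZ, mul(SZ, SSZ)), add(Z, Z)), add(Z, add(SZ, SZ)))))
  →10  S(S(add(add(S(add(SZ, mul(SZ, SSZ))), add(Z, Z)), add(Z, add(SZ, SZ)))))
  →11  S(S(add(S(add(add(SZ, mul(SZ, SSZ)), add(Z, Z))), add(Z, add(SZ, SZ)))))
  →12  S(S(S(add(add(add(SZ, mul(SZ, SSZ)), add(Z, Z)), add(Z, add(SZ, SZ))))))
  →13  S(S(S(add(add(S(add(Z, mul(SZ, SSZ))), add(Z, Z)), add(Z, add(SZ, SZ))))))
  →14  S(S(S(add(S(add(add(Z, mul(SZ, SSZ)), add(Z, Z))), add(Z, add(SZ, SZ))))))
  →15  S(S(S(S(add(add(add(Z, mul(SZ, SSZ)), add(Z, Z)), add(Z, add(SZ, SZ)))))))
  →16  S(S(S(S(add(add(mul(SZ, SSZ), add(Z, Z)), add(Z, add(SZ, SZ)))))))
  →17  S(S(S(S(add(add(add(SSZ, mul(Z, SSZ)), add(Z, Z)), add(Z, add(SZ, SZ)))))))
  →18  S(S(S(S(add(add(S(add(SZ, mul(Z, SSZ))), add(Z, Z)), add(Z, add(SZ, SZ)))))))
  →19  S(S(S(S(add(S(add(add(SZ, mul(Z, SSZ)), add(Z, Z))), add(Z, add(SZ, SZ)))))))
  →20  S(S(S(S(S(add(add(add(SZ, mul(Z, SSZ)), add(Z, Z)), add(Z, add(SZ, SZ))))))))
  →21  S(S(S(S(S(add(add(S(add(Z, mul(Z, SSZ))), add(Z, Z)), add(Z, add(SZ, SZ))))))))
  →22  S(S(S(S(S(add(S(add(add(Z, mul(Z, SSZ)), add(Z, Z))), add(Z, add(SZ, SZ))))))))
  →23  S(S(S(S(S(S(add(add(add(Z, mul(Z, SSZ)), add(Z, Z)), add(Z, add(SZ, SZ)))))))))
  →24  S(S(S(S(S(S(add(add(mul(Z, SSZ), add(Z, Z)), add(Z, add(SZ, SZ)))))))))
  →25  S(S(S(S(S(S(add(add(Z, add(Z, Z)), add(Z, add(SZ, SZ)))))))))
  →26  S(S(S(S(S(S(add(add(Z, Z), add(Z, add(SZ, SZ)))))))))
  →27  S(S(S(S(S(S(add(Z, add(Z, add(SZ, SZ)))))))))
  →28  S(S(S(S(S(S(add(Z, add(SZ, SZ))))))))
  →29  S(S(S(S(S(S(add(SZ, SZ)))))))
  →30  S(S(S(S(S(S(S(add(Z, SZ))))))))
  →31  S^8(Z)

Answer: SAME — A ⇓ S^8(Z), B ⇓ S^8(Z)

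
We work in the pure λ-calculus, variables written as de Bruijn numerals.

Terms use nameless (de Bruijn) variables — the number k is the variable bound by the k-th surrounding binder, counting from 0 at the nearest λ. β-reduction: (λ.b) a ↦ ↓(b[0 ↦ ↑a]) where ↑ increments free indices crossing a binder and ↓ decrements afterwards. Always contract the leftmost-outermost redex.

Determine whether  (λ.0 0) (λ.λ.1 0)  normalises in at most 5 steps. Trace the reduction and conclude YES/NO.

  start: (λ.0 0) (λ.λ.1 0)
  →1  (λ.λ.1 0) (λ.λ.1 0)
  →2  λ.(λ.λ.1 0) 0
  →3  λ.λ.1 0

Answer: YES — reaches normal form λ.λ.1 0 in 3 ≤ 5 steps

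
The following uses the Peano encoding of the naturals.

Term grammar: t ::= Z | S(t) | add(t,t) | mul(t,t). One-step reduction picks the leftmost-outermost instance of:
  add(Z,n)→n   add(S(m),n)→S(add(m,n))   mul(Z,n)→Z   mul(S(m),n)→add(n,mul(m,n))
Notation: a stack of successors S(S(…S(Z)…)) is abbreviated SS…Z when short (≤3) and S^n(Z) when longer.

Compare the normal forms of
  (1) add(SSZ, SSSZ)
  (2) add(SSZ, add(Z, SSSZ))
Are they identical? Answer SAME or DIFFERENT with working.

Term A:
  start: add(SSZ, SSSZ)
  →1  S(add(SZ, SSSZ))
  →2  S(S(add(Z, SSSZ)))
  →3  S^5(Z)

Term B:
  start: add(SSZ, add(Z, SSSZ))
  →1  S(add(SZ, add(Z, SSSZ)))
  →2  S(S(add(Z, add(Z, SSSZ))))
  →3  S(S(add(Z, SSSZ)))
  →4  S^5(Z)

Answer: SAME — A ⇓ S^5(Z), B ⇓ S^5(Z)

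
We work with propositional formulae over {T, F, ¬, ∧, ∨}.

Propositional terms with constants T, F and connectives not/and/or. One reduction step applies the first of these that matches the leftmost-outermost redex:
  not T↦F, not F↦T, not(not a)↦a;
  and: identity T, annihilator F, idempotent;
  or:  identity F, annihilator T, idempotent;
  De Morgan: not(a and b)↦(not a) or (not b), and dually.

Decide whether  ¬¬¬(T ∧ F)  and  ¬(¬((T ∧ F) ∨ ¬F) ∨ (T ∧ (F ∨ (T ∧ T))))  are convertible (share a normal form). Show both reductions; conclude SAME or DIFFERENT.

Term A:
  start: ¬¬¬(T ∧ F)
  [1] ¬(T ∧ F)
  [2] ¬T ∨ ¬F
  [3] F ∨ ¬F
  [4] ¬F
  [5] T

Term B:
  start: ¬(¬((T ∧ F) ∨ ¬F) ∨ (T ∧ (F ∨ (T ∧ T))))
  [1] ¬¬((T ∧ F) ∨ ¬F) ∧ ¬(T ∧ (F ∨ (T ∧ T)))
  [2] ((T ∧ F) ∨ ¬F) ∧ ¬(T ∧ (F ∨ (T ∧ T)))
  [3] (F ∨ ¬F) ∧ ¬(T ∧ (F ∨ (T ∧ T)))
  [4] ¬F ∧ ¬(T ∧ (F ∨ (T ∧ T)))
  [5] T ∧ ¬(T ∧ (F ∨ (T ∧ T)))
  [6] ¬(T ∧ (F ∨ (T ∧ T)))
  [7] ¬T ∨ ¬(F ∨ (T ∧ T))
  [8] F ∨ ¬(F ∨ (T ∧ T))
  [9] ¬(F ∨ (T ∧ T))
  [10] ¬F ∧ ¬(T ∧ T)
  [11] T ∧ ¬(T ∧ T)
  [12] ¬(T ∧ T)
  [13] ¬T ∨ ¬T
  [14] ¬T
  [15] F

Answer: DIFFERENT — A ⇓ T, B ⇓ F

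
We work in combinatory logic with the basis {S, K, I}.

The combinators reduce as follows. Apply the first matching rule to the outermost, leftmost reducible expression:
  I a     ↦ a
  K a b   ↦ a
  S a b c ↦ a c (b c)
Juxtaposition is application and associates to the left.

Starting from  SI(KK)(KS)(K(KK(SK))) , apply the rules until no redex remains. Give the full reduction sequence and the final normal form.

Answer: normal form = S(KK)  (in 4 steps)

Reduction:
  start: SI(KK)(KS)(K(KK(SK)))
  step 1: I(KS)(KK(KS))(K(KK(SK)))
  step 2: KS(KK(KS))(K(KK(SK)))
  step 3: S(K(KK(SK)))
  step 4: S(KK)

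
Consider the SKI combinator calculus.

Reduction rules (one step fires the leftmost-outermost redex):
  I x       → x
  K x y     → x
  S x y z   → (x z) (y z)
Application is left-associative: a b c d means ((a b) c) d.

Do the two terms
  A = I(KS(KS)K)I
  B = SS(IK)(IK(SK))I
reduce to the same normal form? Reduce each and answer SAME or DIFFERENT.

Term A:
  start: I(KS(KS)K)I
  →1  KS(KS)KI
  →2  SKI

Term B:
  start: SS(IK)(IK(SK))I
  →1  S(IK(SK))(IK(IK(SK)))I
  →2  IK(SK)I(IK(IK(SK))I)
  →3  K(SK)I(IK(IK(SK))I)
  →4  SK(IK(IK(SK))I)
  →5  SK(K(IK(SK))I)
  →6  SK(IK(SK))
  →7  SK(K(SK))

Answer: DIFFERENT — A ⇓ SKI, B ⇓ SK(K(SK))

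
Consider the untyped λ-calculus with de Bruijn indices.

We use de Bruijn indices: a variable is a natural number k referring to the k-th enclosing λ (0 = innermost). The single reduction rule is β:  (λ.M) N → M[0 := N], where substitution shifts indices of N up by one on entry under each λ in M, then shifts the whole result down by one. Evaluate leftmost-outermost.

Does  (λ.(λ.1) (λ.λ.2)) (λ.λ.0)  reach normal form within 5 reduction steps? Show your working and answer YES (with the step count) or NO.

  start: (λ.(λ.1) (λ.λ.2)) (λ.λ.0)
  step 1: (λ.λ.λ.0) (λ.λ.λ.λ.0)
  step 2: λ.λ.0

Answer: YES — reaches normal form λ.λ.0 in 2 ≤ 5 steps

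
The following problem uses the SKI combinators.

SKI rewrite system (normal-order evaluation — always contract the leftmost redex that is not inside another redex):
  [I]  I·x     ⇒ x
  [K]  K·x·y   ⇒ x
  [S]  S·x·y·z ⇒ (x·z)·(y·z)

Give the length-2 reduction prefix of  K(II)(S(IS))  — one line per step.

  start: K(II)(S(IS))
  [1] II
  [2] I

Answer: after 2 steps: I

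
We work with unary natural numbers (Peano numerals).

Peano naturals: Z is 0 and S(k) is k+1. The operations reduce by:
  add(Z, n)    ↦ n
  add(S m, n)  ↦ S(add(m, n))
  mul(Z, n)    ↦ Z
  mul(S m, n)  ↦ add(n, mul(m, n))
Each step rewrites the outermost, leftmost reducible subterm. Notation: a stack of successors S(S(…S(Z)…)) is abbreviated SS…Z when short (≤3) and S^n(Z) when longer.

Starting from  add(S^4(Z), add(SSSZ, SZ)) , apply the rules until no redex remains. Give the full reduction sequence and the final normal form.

Answer: normal form = S^8(Z)  (in 9 steps)

Working:
  start: add(S^4(Z), add(SSSZ, SZ))
  →1  S(add(SSSZ, add(SSSZ, SZ)))
  →2  S(S(add(SSZ, add(SSSZ, SZ))))
  →3  S(S(S(add(SZ, add(SSSZ, SZ)))))
  →4  S(S(S(S(add(Z, add(SSSZ, SZ))))))
  →5  S(S(S(S(add(SSSZ, SZ)))))
  →6  S(S(S(S(S(add(SSZ, SZ))))))
  →7  S(S(S(S(S(S(add(SZ, SZ)))))))
  →8  S(S(S(S(S(S(S(add(Z, SZ))))))))
  →9  S^8(Z)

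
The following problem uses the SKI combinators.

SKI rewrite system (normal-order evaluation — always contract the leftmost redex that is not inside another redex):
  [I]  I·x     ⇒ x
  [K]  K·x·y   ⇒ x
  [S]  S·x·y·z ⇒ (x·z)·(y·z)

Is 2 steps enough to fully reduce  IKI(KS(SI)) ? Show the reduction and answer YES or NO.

  start: IKI(KS(SI))
  →1  KI(KS(SI))
  →2  I

Answer: YES — reaches normal form I in 2 ≤ 2 steps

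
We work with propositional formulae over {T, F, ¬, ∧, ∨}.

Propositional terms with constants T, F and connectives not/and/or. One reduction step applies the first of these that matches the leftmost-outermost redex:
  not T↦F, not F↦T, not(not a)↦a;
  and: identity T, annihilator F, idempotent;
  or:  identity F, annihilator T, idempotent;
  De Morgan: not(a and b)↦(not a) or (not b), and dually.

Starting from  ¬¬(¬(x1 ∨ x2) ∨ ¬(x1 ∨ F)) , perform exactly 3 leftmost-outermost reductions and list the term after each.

  start: ¬¬(¬(x1 ∨ x2) ∨ ¬(x1 ∨ F))
  →1  ¬(x1 ∨ x2) ∨ ¬(x1 ∨ F)
  →2  (¬x1 ∧ ¬x2) ∨ ¬(x1 ∨ F)
  →3  (¬x1 ∧ ¬x2) ∨ (¬x1 ∧ ¬F)

Answer: after 3 steps: (¬x1 ∧ ¬x2) ∨ (¬x1 ∧ ¬F)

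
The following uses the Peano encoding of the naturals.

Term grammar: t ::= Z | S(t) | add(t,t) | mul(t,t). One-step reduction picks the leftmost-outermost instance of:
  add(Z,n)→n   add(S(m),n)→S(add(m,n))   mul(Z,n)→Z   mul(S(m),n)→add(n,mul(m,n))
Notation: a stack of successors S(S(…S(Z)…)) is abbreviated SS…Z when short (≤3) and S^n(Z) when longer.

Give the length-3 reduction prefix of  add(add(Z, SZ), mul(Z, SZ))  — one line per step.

  start: add(add(Z, SZ), mul(Z, SZ))
  [1] add(SZ, mul(Z, SZ))
  [2] S(add(Z, mul(Z, SZ)))
  [3] S(mul(Z, SZ))

Answer: after 3 steps: S(mul(Z, SZ))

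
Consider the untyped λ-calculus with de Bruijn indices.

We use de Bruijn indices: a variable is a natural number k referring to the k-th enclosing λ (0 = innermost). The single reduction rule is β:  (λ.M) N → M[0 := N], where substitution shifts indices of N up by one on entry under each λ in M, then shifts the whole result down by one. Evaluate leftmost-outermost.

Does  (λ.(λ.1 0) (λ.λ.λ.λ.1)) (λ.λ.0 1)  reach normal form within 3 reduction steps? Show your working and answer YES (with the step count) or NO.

  start: (λ.(λ.1 0) (λ.λ.λ.λ.1)) (λ.λ.0 1)
  step 1: (λ.(λ.λ.0 1) 0) (λ.λ.λ.λ.1)
  step 2: (λ.λ.0 1) (λ.λ.λ.λ.1)
  step 3: λ.0 (λ.λ.λ.λ.1)

Answer: YES — reaches normal form λ.0 (λ.λ.λ.λ.1) in 3 ≤ 3 steps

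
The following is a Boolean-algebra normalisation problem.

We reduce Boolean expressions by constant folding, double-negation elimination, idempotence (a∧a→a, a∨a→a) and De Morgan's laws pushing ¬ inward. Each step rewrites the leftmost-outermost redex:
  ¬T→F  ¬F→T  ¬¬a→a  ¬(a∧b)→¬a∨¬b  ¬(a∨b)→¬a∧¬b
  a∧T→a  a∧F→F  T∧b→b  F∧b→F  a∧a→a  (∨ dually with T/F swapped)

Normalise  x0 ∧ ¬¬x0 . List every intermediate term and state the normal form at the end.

  start: x0 ∧ ¬¬x0
  step 1: x0 ∧ x0
  step 2: x0

Answer: normal form = x0  (in 2 steps)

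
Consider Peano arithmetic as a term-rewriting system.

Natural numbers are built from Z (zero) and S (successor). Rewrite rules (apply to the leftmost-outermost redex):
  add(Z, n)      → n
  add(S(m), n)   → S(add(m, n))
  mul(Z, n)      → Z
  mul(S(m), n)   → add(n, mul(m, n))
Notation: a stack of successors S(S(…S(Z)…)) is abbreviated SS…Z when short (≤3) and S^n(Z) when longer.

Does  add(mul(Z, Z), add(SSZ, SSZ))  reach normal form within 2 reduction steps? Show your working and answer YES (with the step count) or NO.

  start: add(mul(Z, Z), add(SSZ, SSZ))
  [1] add(Z, add(SSZ, SSZ))
  [2] add(SSZ, SSZ)

Answer: NO — after 2 steps the term is add(SSZ, SSZ), not yet normal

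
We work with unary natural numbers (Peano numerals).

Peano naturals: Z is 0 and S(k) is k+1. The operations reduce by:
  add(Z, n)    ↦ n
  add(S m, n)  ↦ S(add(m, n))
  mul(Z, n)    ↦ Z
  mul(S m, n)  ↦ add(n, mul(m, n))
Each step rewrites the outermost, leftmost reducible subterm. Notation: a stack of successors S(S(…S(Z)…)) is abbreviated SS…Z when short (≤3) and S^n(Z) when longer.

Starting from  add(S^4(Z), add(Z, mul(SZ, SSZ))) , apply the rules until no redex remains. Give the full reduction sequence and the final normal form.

Answer: normal form = S^6(Z)  (in 11 steps)

Working:
  start: add(S^4(Z), add(Z, mul(SZ, SSZ)))
  step 1: S(add(SSSZ, add(Z, mul(SZ, SSZ))))
  step 2: S(S(add(SSZ, add(Z, mul(SZ, SSZ)))))
  step 3: S(S(S(add(SZ, add(Z, mul(SZ, SSZ))))))
  step 4: S(S(S(S(add(Z, add(Z, mul(SZ, SSZ)))))))
  step 5: S(S(S(S(add(Z, mul(SZ, SSZ))))))
  step 6: S(S(S(S(mul(SZ, SSZ)))))
  step 7: S(S(S(S(add(SSZ, mul(Z, SSZ))))))
  step 8: S(S(S(S(S(add(SZ, mul(Z, SSZ)))))))
  step 9: S(S(S(S(S(S(add(Z, mul(Z, SSZ))))))))
  step 10: S(S(S(S(S(S(mul(Z, SSZ)))))))
  step 11: S^6(Z)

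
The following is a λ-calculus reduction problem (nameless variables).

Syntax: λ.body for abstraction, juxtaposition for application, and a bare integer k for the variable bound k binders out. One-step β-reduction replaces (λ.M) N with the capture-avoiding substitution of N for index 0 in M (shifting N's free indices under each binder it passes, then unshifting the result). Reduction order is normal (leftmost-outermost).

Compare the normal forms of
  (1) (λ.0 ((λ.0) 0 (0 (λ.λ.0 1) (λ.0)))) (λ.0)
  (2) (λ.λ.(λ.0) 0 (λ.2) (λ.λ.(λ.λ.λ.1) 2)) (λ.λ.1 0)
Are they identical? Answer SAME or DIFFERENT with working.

Answer: DIFFERENT — A ⇓ λ.0 (λ.0), B ⇓ λ.0 (λ.λ.λ.1 0) (λ.λ.λ.λ.1)

Working:
Term A:
  start: (λ.0 ((λ.0) 0 (0 (λ.λ.0 1) (λ.0)))) (λ.0)
  [1] (λ.0) ((λ.0) (λ.0) ((λ.0) (λ.λ.0 1) (λ.0)))
  [2] (λ.0) (λ.0) ((λ.0) (λ.λ.0 1) (λ.0))
  [3] (λ.0) ((λ.0) (λ.λ.0 1) (λ.0))
  [4] (λ.0) (λ.λ.0 1) (λ.0)
  [5] (λ.λ.0 1) (λ.0)
  [6] λ.0 (λ.0)

Term B:
  start: (λ.λ.(λ.0) 0 (λ.2) (λ.λ.(λ.λ.λ.1) 2)) (λ.λ.1 0)
  [1] λ.(λ.0) 0 (λ.λ.λ.1 0) (λ.λ.(λ.λ.λ.1) 2)
  [2] λ.0 (λ.λ.λ.1 0) (λ.λ.(λ.λ.λ.1) 2)
  [3] λ.0 (λ.λ.λ.1 0) (λ.λ.λ.λ.1)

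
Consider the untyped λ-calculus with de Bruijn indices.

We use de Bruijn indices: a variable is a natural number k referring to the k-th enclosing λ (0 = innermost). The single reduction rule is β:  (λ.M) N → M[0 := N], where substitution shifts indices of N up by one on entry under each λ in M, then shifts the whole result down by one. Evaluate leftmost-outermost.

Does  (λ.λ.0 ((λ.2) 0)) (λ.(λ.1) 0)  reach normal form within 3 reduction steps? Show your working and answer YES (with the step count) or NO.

  start: (λ.λ.0 ((λ.2) 0)) (λ.(λ.1) 0)
  →1  λ.0 ((λ.λ.(λ.1) 0) 0)
  →2  λ.0 (λ.(λ.1) 0)
  →3  λ.0 (λ.0)

Answer: YES — reaches normal form λ.0 (λ.0) in 3 ≤ 3 steps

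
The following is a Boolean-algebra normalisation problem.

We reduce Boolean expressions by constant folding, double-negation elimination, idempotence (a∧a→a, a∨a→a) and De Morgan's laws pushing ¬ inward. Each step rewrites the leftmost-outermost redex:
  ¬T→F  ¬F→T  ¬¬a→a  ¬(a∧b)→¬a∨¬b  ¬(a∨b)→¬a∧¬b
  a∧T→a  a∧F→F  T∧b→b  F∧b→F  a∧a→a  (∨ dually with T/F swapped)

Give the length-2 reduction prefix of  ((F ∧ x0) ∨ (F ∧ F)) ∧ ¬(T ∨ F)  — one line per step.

  start: ((F ∧ x0) ∨ (F ∧ F)) ∧ ¬(T ∨ F)
  [1] (F ∨ (F ∧ F)) ∧ ¬(T ∨ F)
  [2] (F ∧ F) ∧ ¬(T ∨ F)

Answer: after 2 steps: (F ∧ F) ∧ ¬(T ∨ F)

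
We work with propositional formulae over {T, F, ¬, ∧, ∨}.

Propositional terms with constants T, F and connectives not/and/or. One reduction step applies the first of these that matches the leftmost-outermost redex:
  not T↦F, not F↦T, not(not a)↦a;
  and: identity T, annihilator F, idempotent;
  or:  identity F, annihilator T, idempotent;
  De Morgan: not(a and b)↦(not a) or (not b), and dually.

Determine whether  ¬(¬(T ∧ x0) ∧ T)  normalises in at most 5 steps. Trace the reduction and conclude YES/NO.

  start: ¬(¬(T ∧ x0) ∧ T)
  →1  ¬¬(T ∧ x0) ∨ ¬T
  →2  (T ∧ x0) ∨ ¬T
  →3  x0 ∨ ¬T
  →4  x0 ∨ F
  →5  x0

Answer: YES — reaches normal form x0 in 5 ≤ 5 steps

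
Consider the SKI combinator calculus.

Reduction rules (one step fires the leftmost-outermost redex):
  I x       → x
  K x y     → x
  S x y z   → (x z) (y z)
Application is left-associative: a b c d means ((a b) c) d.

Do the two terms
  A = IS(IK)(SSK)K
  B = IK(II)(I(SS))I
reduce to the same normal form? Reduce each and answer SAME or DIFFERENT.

Answer: DIFFERENT — A ⇓ K, B ⇓ I

Reduction:
Term A:
  start: IS(IK)(SSK)K
  →1  S(IK)(SSK)K
  →2  IKK(SSKK)
  →3  KK(SSKK)
  →4  K

Term B:
  start: IK(II)(I(SS))I
  →1  K(II)(I(SS))I
  →2  III
  →3  II
  →4  I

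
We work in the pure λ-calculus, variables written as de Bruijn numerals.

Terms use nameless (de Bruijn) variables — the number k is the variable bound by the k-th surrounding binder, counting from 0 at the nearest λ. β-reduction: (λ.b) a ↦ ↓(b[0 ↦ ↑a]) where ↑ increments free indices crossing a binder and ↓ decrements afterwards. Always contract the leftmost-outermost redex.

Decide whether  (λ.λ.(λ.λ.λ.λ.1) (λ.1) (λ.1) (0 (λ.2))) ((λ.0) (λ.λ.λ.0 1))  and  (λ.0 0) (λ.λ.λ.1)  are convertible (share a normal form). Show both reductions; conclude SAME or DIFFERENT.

Term A:
  start: (λ.λ.(λ.λ.λ.λ.1) (λ.1) (λ.1) (0 (λ.2))) ((λ.0) (λ.λ.λ.0 1))
  →1  λ.(λ.λ.λ.λ.1) (λ.1) (λ.1) (0 (λ.(λ.0) (λ.λ.λ.0 1)))
  →2  λ.(λ.λ.λ.1) (λ.1) (0 (λ.(λ.0) (λ.λ.λ.0 1)))
  →3  λ.(λ.λ.1) (0 (λ.(λ.0) (λ.λ.λ.0 1)))
  →4  λ.λ.1 (λ.(λ.0) (λ.λ.λ.0 1))
  →5  λ.λ.1 (λ.λ.λ.λ.0 1)

Term B:
  start: (λ.0 0) (λ.λ.λ.1)
  →1  (λ.λ.λ.1) (λ.λ.λ.1)
  →2  λ.λ.1

Answer: DIFFERENT — A ⇓ λ.λ.1 (λ.λ.λ.λ.0 1), B ⇓ λ.λ.1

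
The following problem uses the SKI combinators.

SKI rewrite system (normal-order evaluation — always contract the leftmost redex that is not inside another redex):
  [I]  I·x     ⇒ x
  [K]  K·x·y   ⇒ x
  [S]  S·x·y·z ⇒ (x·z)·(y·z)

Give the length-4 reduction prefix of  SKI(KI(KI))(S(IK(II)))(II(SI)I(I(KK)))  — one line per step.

Answer: after 4 steps: S(IK(II))(II(SI)I(I(KK)))

Derivation:
  start: SKI(KI(KI))(S(IK(II)))(II(SI)I(I(KK)))
  step 1: K(KI(KI))(I(KI(KI)))(S(IK(II)))(II(SI)I(I(KK)))
  step 2: KI(KI)(S(IK(II)))(II(SI)I(I(KK)))
  step 3: I(S(IK(II)))(II(SI)I(I(KK)))
  step 4: S(IK(II))(II(SI)I(I(KK)))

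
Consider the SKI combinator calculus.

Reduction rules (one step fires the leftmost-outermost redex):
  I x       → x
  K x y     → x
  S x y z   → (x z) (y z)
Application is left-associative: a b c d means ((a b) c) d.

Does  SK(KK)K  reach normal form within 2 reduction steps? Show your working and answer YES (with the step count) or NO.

  start: SK(KK)K
  step 1: KK(KKK)
  step 2: K

Answer: YES — reaches normal form K in 2 ≤ 2 steps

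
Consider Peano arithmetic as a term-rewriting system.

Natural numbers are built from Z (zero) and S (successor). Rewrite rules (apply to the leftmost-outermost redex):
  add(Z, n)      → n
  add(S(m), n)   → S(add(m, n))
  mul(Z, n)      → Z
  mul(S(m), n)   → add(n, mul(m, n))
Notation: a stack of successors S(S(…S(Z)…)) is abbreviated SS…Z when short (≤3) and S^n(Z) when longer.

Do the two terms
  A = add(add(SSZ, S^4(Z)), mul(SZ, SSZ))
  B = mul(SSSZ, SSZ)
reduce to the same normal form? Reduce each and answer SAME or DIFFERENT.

Term A:
  start: add(add(SSZ, S^4(Z)), mul(SZ, SSZ))
  [1] add(S(add(SZ, S^4(Z))), mul(SZ, SSZ))
  [2] S(add(add(SZ, S^4(Z)), mul(SZ, SSZ)))
  [3] S(add(S(add(Z, S^4(Z))), mul(SZ, SSZ)))
  [4] S(S(add(add(Z, S^4(Z)), mul(SZ, SSZ))))
  [5] S(S(add(S^4(Z), mul(SZ, SSZ))))
  [6] S(S(S(add(SSSZ, mul(SZ, SSZ)))))
  [7] S(S(S(S(add(SSZ, mul(SZ, SSZ))))))
  [8] S(S(S(S(S(add(SZ, mul(SZ, SSZ)))))))
  [9] S(S(S(S(S(S(add(Z, mul(SZ, SSZ))))))))
  [10] S(S(S(S(S(S(mul(SZ, SSZ)))))))
  [11] S(S(S(S(S(S(add(SSZ, mul(Z, SSZ))))))))
  [12] S(S(S(S(S(S(S(add(SZ, mul(Z, SSZ)))))))))
  [13] S(S(S(S(S(S(S(S(add(Z, mul(Z, SSZ))))))))))
  [14] S(S(S(S(S(S(S(S(mul(Z, SSZ)))))))))
  [15] S^8(Z)

Term B:
  start: mul(SSSZ, SSZ)
  [1] add(SSZ, mul(SSZ, SSZ))
  [2] S(add(SZ, mul(SSZ, SSZ)))
  [3] S(S(add(Z, mul(SSZ, SSZ))))
  [4] S(S(mul(SSZ, SSZ)))
  [5] S(S(add(SSZ, mul(SZ, SSZ))))
  [6] S(S(S(add(SZ, mul(SZ, SSZ)))))
  [7] S(S(S(S(add(Z, mul(SZ, SSZ))))))
  [8] S(S(S(S(mul(SZ, SSZ)))))
  [9] S(S(S(S(add(SSZ, mul(Z, SSZ))))))
  [10] S(S(S(S(S(add(SZ, mul(Z, SSZ)))))))
  [11] S(S(S(S(S(S(add(Z, mul(Z, SSZ))))))))
  [12] S(S(S(S(S(S(mul(Z, SSZ)))))))
  [13] S^6(Z)

Answer: DIFFERENT — A ⇓ S^8(Z), B ⇓ S^6(Z)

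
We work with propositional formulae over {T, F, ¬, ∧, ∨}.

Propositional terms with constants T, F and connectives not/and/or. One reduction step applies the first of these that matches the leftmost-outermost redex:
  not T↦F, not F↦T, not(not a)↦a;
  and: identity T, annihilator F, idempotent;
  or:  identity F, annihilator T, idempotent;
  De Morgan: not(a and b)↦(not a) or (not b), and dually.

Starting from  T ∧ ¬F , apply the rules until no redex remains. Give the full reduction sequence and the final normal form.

  start: T ∧ ¬F
  [1] ¬F
  [2] T

Answer: normal form = T  (in 2 steps)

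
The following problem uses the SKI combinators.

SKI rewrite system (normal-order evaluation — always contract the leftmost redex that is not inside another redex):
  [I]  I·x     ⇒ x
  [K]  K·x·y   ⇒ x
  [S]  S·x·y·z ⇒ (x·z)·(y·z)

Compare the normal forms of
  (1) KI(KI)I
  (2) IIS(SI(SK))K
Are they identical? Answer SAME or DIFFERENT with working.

Answer: DIFFERENT — A ⇓ I, B ⇓ S(SI(SK))K

Derivation:
Term A:
  start: KI(KI)I
  step 1: II
  step 2: I

Term B:
  start: IIS(SI(SK))K
  step 1: IS(SI(SK))K
  step 2: S(SI(SK))K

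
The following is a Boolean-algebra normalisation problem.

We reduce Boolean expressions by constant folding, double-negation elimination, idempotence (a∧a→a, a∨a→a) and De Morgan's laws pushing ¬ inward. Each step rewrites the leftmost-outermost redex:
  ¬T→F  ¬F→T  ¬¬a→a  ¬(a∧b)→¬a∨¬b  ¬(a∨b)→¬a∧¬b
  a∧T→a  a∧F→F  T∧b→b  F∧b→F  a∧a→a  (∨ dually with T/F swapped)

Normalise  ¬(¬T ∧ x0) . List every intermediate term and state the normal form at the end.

  start: ¬(¬T ∧ x0)
  [1] ¬¬T ∨ ¬x0
  [2] T ∨ ¬x0
  [3] T

Answer: normal form = T  (in 3 steps)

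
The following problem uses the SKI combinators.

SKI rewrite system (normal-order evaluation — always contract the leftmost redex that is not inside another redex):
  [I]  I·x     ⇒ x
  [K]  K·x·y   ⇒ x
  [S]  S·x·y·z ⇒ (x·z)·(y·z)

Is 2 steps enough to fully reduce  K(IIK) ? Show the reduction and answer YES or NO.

Answer: YES — reaches normal form KK in 2 ≤ 2 steps

Derivation:
  start: K(IIK)
  [1] K(IK)
  [2] KK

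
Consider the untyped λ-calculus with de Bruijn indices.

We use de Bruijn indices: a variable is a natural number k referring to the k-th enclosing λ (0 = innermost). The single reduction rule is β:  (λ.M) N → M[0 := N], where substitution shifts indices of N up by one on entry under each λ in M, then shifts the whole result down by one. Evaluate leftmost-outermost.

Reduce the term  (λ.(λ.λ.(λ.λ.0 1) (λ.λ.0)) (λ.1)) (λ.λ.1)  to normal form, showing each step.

Answer: normal form = λ.λ.0 (λ.λ.0)  (in 3 steps)

Derivation:
  start: (λ.(λ.λ.(λ.λ.0 1) (λ.λ.0)) (λ.1)) (λ.λ.1)
  step 1: (λ.λ.(λ.λ.0 1) (λ.λ.0)) (λ.λ.λ.1)
  step 2: λ.(λ.λ.0 1) (λ.λ.0)
  step 3: λ.λ.0 (λ.λ.0)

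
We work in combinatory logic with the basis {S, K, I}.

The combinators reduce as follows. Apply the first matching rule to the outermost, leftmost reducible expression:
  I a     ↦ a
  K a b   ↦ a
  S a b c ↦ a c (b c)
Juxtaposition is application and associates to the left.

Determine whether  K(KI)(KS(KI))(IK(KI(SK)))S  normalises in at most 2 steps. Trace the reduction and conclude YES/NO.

  start: K(KI)(KS(KI))(IK(KI(SK)))S
  step 1: KI(IK(KI(SK)))S
  step 2: IS

Answer: NO — after 2 steps the term is IS, not yet normal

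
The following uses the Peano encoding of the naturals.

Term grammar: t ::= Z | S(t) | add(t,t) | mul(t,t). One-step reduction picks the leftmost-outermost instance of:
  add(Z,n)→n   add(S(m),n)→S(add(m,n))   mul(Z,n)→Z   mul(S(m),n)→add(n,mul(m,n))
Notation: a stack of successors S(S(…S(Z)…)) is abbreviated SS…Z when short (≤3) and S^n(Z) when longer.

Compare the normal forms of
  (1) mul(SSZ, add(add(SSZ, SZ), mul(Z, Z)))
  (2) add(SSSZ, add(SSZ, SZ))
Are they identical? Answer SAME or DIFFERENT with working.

Term A:
  start: mul(SSZ, add(add(SSZ, SZ), mul(Z, Z)))
  →1  add(add(add(SSZ, SZ), mul(Z, Z)), mul(SZ, add(add(SSZ, SZ), mul(Z, Z))))
  →2  add(add(S(add(SZ, SZ)), mul(Z, Z)), mul(SZ, add(add(SSZ, SZ), mul(Z, Z))))
  →3  add(S(add(add(SZ, SZ), mul(Z, Z))), mul(SZ, add(add(SSZ, SZ), mul(Z, Z))))
  →4  S(add(add(add(SZ, SZ), mul(Z, Z)), mul(SZ, add(add(SSZ, SZ), mul(Z, Z)))))
  →5  S(add(add(S(add(Z, SZ)), mul(Z, Z)), mul(SZ, add(add(SSZ, SZ), mul(Z, Z)))))
  →6  S(add(S(add(add(Z, SZ), mul(Z, Z))), mul(SZ, add(add(SSZ, SZ), mul(Z, Z)))))
  →7  S(S(add(add(add(Z, SZ), mul(Z, Z)), mul(SZ, add(add(SSZ, SZ), mul(Z, Z))))))
  →8  S(S(add(add(SZ, mul(Z, Z)), mul(SZ, add(add(SSZ, SZ), mul(Z, Z))))))
  →9  S(S(add(S(add(Z, mul(Z, Z))), mul(SZ, add(add(SSZ, SZ), mul(Z, Z))))))
  →10  S(S(S(add(add(Z, mul(Z, Z)), mul(SZ, add(add(SSZ, SZ), mul(Z, Z)))))))
  →11  S(S(S(add(mul(Z, Z), mul(SZ, add(add(SSZ, SZ), mul(Z, Z)))))))
  →12  S(S(S(add(Z, mul(SZ, add(add(SSZ, SZ), mul(Z, Z)))))))
  →13  S(S(S(mul(SZ, add(add(SSZ, SZ), mul(Z, Z))))))
  →14  S(S(S(add(add(add(SSZ, SZ), mul(Z, Z)), mul(Z, add(add(SSZ, SZ), mul(Z, Z)))))))
  →15  S(S(S(add(add(S(add(SZ, SZ)), mul(Z, Z)), mul(Z, add(add(SSZ, SZ), mul(Z, Z)))))))
  →16  S(S(S(add(S(add(add(SZ, SZ), mul(Z, Z))), mul(Z, add(add(SSZ, SZ), mul(Z, Z)))))))
  →17  S(S(S(S(add(add(add(SZ, SZ), mul(Z, Z)), mul(Z, add(add(SSZ, SZ), mul(Z, Z))))))))
  →18  S(S(S(S(add(add(S(add(Z, SZ)), mul(Z, Z)), mul(Z, add(add(SSZ, SZ), mul(Z, Z))))))))
  →19  S(S(S(S(add(S(add(add(Z, SZ), mul(Z, Z))), mul(Z, add(add(SSZ, SZ), mul(Z, Z))))))))
  →20  S(S(S(S(S(add(add(add(Z, SZ), mul(Z, Z)), mul(Z, add(add(SSZ, SZ), mul(Z, Z)))))))))
  →21  S(S(S(S(S(add(add(SZ, mul(Z, Z)), mul(Z, add(add(SSZ, SZ), mul(Z, Z)))))))))
  →22  S(S(S(S(S(add(S(add(Z, mul(Z, Z))), mul(Z, add(add(SSZ, SZ), mul(Z, Z)))))))))
  →23  S(S(S(S(S(S(add(add(Z, mul(Z, Z)), mul(Z, add(add(SSZ, SZ), mul(Z, Z))))))))))
  →24  S(S(S(S(S(S(add(mul(Z, Z), mul(Z, add(add(SSZ, SZ), mul(Z, Z))))))))))
  →25  S(S(S(S(S(S(add(Z, mul(Z, add(add(SSZ, SZ), mul(Z, Z))))))))))
  →26  S(S(S(S(S(S(mul(Z, add(add(SSZ, SZ), mul(Z, Z)))))))))
  →27  S^6(Z)

Term B:
  start: add(SSSZ, add(SSZ, SZ))
  →1  S(add(SSZ, add(SSZ, SZ)))
  →2  S(S(add(SZ, add(SSZ, SZ))))
  →3  S(S(S(add(Z, add(SSZ, SZ)))))
  →4  S(S(S(add(SSZ, SZ))))
  →5  S(S(S(S(add(SZ, SZ)))))
  →6  S(S(S(S(S(add(Z, SZ))))))
  →7  S^6(Z)

Answer: SAME — A ⇓ S^6(Z), B ⇓ S^6(Z)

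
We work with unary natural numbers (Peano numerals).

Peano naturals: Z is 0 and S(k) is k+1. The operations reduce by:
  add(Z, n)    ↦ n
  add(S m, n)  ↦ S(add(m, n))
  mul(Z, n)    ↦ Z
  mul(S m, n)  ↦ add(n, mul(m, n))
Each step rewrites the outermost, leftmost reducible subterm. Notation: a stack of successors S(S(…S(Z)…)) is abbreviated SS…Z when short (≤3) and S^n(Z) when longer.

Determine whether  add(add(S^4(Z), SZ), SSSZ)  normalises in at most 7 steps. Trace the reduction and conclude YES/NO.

Answer: NO — after 7 steps the term is S(S(S(add(S(add(Z, SZ)), SSSZ)))), not yet normal

Working:
  start: add(add(S^4(Z), SZ), SSSZ)
  [1] add(S(add(SSSZ, SZ)), SSSZ)
  [2] S(add(add(SSSZ, SZ), SSSZ))
  [3] S(add(S(add(SSZ, SZ)), SSSZ))
  [4] S(S(add(add(SSZ, SZ), SSSZ)))
  [5] S(S(add(S(add(SZ, SZ)), SSSZ)))
  [6] S(S(S(add(add(SZ, SZ), SSSZ))))
  [7] S(S(S(add(S(add(Z, SZ)), SSSZ))))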